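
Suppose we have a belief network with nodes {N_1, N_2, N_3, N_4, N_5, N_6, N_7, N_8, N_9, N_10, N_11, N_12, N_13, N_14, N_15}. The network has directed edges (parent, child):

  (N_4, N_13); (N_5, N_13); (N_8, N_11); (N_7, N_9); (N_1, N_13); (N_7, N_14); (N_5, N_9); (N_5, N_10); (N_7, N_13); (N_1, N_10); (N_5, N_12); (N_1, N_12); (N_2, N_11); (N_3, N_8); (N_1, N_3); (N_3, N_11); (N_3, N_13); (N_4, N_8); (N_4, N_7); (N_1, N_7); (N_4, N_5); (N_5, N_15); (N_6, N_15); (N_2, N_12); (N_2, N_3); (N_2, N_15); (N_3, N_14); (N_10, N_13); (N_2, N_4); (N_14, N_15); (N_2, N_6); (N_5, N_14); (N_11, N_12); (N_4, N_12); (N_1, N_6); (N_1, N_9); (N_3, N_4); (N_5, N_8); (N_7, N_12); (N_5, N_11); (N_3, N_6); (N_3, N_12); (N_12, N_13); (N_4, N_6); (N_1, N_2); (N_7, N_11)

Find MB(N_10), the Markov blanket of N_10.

{N_1, N_3, N_4, N_5, N_7, N_12, N_13}

The Markov blanket of a node is its parents, its children, and the other parents of its children.
N_10 has parents N_1, N_5.
Children of N_10: N_13.
Co-parents of N_10 (other parents of its children):
  N_13 also has parents N_1, N_3, N_4, N_5, N_7, N_12.
MB(N_10) = {N_1, N_3, N_4, N_5, N_7, N_12, N_13}.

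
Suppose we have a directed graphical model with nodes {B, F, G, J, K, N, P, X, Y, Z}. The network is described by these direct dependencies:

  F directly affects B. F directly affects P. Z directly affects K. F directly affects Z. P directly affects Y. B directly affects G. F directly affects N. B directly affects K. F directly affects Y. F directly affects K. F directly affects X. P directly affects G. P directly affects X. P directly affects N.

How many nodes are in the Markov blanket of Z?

By definition, MB(Z) is built from Z's parents, Z's children, and the co-parents of Z.
Pa(Z) = {F}.
Children of Z: K.
For each child, the remaining parents (spouses of Z):
  K's other parents are B, F.
MB(Z) = {B, F, K}, which has 3 nodes.

3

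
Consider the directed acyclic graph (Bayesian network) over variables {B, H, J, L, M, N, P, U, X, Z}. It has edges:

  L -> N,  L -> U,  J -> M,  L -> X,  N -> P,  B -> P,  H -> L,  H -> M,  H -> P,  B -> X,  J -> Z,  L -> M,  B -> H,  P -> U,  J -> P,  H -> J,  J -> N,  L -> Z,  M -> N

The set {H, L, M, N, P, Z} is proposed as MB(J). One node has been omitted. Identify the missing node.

Children of J: M, N, P, Z.
J has parent H.
Other parents of J's children:
  M also has parents H, L.
  parents(N) \ {J} = {L, M}.
  P also has parents B, H, N.
  Z also has parent L.
MB(J) = {B, H, L, M, N, P, Z}.
Comparing with the claimed set, B is missing.

B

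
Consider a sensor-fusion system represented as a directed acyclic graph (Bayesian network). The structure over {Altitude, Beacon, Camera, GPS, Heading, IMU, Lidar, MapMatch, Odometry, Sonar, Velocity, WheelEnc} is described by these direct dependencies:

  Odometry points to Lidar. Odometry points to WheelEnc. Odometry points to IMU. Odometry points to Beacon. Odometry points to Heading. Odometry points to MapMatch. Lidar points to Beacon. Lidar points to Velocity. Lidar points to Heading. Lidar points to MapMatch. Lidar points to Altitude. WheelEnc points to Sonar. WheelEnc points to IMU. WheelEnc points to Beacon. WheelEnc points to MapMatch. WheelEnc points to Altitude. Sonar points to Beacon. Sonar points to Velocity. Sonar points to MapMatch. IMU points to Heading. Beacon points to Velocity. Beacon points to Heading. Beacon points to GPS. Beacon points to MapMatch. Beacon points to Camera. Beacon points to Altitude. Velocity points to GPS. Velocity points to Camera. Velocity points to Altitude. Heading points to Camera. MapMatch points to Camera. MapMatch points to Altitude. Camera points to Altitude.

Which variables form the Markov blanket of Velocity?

Children of Velocity: Altitude, Camera, GPS.
Velocity has parents Beacon, Lidar, Sonar.
Other parents of Velocity's children:
  GPS's other parent is Beacon.
  Camera also has parents Beacon, Heading, MapMatch.
  Altitude also has parents Beacon, Camera, Lidar, MapMatch, WheelEnc.
Union: {Beacon, Lidar, Sonar} ∪ {Altitude, Camera, GPS} ∪ {Beacon, Camera, Heading, Lidar, MapMatch, WheelEnc} = {Altitude, Beacon, Camera, GPS, Heading, Lidar, MapMatch, Sonar, WheelEnc}.

{Altitude, Beacon, Camera, GPS, Heading, Lidar, MapMatch, Sonar, WheelEnc}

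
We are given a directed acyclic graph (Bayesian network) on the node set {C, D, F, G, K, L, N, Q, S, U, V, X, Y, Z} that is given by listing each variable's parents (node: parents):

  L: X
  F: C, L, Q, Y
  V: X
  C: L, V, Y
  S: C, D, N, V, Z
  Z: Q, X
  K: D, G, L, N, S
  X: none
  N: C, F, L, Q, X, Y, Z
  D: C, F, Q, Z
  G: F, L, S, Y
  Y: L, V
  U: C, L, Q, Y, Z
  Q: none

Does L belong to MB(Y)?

L is a parent of Y.
So L ∈ MB(Y).

Yes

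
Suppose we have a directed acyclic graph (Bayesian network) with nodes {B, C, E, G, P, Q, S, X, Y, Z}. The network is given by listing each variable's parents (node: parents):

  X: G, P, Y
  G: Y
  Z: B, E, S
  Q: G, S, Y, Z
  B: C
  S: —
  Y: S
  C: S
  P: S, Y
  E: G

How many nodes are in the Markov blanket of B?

4

The Markov blanket of a node is its parents, its children, and the other parents of its children.
B's children: Z.
Parents of B: C.
Other parents of B's children:
  parents(Z) \ {B} = {E, S}.
MB(B) = {C, E, S, Z}, which has 4 nodes.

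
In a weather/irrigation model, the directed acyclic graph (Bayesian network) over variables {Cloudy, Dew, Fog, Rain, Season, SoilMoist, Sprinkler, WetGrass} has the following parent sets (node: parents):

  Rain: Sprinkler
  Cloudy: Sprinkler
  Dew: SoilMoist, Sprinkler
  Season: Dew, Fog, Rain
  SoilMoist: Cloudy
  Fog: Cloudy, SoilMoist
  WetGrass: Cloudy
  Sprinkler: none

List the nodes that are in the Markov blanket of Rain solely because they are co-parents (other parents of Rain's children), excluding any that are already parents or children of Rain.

{Dew, Fog}

Children of Rain: Season.
  Season: Dew, Fog
Excluding nodes already adjacent to Rain (Season, Sprinkler), the co-parent-only contribution is {Dew, Fog}.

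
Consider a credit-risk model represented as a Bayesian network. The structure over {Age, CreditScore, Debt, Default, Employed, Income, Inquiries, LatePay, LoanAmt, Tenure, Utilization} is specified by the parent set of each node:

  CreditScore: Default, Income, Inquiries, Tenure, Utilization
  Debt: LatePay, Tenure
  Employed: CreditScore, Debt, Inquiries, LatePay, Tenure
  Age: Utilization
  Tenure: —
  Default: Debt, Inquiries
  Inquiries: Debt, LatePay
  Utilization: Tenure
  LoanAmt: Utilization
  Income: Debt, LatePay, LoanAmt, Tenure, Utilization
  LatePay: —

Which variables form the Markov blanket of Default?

Default's parents: Debt, Inquiries.
Ch(Default) = {CreditScore}.
Co-parents of Default (other parents of its children):
  CreditScore: Income, Inquiries, Tenure, Utilization
Taking the union gives {CreditScore, Debt, Income, Inquiries, Tenure, Utilization}.

{CreditScore, Debt, Income, Inquiries, Tenure, Utilization}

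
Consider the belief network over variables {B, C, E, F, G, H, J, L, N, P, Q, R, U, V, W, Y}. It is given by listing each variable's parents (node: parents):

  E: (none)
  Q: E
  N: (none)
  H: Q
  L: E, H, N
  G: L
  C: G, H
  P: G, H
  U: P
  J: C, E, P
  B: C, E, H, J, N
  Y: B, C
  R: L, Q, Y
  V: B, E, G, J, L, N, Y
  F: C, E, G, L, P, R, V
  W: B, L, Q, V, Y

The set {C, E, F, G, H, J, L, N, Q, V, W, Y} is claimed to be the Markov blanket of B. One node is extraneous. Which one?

By definition, MB(B) is built from B's parents, B's children, and the co-parents of B.
Parents of B: C, E, H, J, N.
Ch(B) = {V, W, Y}.
Parents of each child, excluding B:
  Y also has parent C.
  V also has parents E, G, J, L, N, Y.
  W's other parents are L, Q, V, Y.
MB(B) = {C, E, G, H, J, L, N, Q, V, W, Y}.
F is neither a parent, child, nor co-parent of B, so it does not belong.

F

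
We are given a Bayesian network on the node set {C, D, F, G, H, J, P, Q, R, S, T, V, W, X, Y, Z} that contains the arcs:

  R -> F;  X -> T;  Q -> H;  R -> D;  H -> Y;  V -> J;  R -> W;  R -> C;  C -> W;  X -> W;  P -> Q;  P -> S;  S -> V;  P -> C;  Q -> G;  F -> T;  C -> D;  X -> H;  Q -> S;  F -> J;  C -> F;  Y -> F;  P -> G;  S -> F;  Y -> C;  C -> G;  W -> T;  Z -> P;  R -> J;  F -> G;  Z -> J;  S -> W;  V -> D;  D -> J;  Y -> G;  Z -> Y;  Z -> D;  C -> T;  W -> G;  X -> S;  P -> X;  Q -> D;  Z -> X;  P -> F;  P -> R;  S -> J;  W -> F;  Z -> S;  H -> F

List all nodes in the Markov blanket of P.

{C, F, G, H, Q, R, S, W, X, Y, Z}

P's parents: Z.
Ch(P) = {C, F, G, Q, R, S, X}.
Parents of each child, excluding P:
  Q: —
  X: Z
  R: —
  C: R, Y
  S: Q, X, Z
  F: C, H, R, S, W, Y
  G: C, F, Q, W, Y
MB(P) = {C, F, G, H, Q, R, S, W, X, Y, Z}.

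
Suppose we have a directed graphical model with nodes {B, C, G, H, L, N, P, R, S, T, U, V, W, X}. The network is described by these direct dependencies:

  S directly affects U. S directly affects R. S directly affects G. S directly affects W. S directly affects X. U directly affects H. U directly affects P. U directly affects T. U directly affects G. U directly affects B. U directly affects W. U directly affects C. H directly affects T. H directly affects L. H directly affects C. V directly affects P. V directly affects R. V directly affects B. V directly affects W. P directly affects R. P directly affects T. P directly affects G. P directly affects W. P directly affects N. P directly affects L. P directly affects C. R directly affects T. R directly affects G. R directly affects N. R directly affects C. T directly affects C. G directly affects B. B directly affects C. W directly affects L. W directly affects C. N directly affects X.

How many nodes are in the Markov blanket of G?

The Markov blanket of a node is its parents, its children, and the other parents of its children.
G has child B.
G has parents P, R, S, U.
Co-parents of G (other parents of its children):
  parents(B) \ {G} = {U, V}.
MB(G) = {B, P, R, S, U, V}, which has 6 nodes.

6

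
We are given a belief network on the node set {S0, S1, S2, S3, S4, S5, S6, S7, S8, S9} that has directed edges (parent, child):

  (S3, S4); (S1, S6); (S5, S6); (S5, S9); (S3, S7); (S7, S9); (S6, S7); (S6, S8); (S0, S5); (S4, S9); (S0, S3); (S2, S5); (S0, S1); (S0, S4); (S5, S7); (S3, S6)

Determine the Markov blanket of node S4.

A node's Markov blanket = Pa ∪ Ch ∪ (parents of Ch other than the node itself).
Pa(S4) = {S0, S3}.
S4 has child S9.
Co-parents of S4 (other parents of its children):
  S9: S5, S7
MB(S4) = {S0, S3, S5, S7, S9}.

{S0, S3, S5, S7, S9}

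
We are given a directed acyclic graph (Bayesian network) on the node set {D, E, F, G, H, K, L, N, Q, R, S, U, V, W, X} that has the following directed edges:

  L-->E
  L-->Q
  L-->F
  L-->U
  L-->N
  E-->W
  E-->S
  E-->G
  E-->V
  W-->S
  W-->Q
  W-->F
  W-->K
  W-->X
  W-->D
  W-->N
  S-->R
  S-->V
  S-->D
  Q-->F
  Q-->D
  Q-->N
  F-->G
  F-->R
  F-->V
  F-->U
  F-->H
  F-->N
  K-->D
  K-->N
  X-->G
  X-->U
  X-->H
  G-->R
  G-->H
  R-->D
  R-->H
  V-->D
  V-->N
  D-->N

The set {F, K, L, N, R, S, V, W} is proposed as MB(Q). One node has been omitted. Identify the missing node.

D

A node's Markov blanket = Pa ∪ Ch ∪ (parents of Ch other than the node itself).
Q has parents L, W.
Ch(Q) = {D, F, N}.
Parents of each child, excluding Q:
  parents(F) \ {Q} = {L, W}.
  D also has parents K, R, S, V, W.
  N's other parents are D, F, K, L, V, W.
MB(Q) = {D, F, K, L, N, R, S, V, W}.
Comparing with the claimed set, D is missing.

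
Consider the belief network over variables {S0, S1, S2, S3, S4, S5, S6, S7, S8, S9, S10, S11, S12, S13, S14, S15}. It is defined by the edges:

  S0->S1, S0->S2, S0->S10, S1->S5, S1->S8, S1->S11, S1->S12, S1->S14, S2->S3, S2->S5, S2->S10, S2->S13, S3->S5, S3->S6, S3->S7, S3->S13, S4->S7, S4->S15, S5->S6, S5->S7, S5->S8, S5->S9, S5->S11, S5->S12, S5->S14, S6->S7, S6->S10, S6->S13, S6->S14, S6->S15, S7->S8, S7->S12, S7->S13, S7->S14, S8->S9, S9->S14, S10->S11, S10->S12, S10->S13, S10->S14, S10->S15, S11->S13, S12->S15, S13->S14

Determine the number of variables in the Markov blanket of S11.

8

S11's parents: S1, S5, S10.
Children of S11: S13.
Parents of each child, excluding S11:
  S13: S2, S3, S6, S7, S10
MB(S11) = {S1, S2, S3, S5, S6, S7, S10, S13}, which has 8 nodes.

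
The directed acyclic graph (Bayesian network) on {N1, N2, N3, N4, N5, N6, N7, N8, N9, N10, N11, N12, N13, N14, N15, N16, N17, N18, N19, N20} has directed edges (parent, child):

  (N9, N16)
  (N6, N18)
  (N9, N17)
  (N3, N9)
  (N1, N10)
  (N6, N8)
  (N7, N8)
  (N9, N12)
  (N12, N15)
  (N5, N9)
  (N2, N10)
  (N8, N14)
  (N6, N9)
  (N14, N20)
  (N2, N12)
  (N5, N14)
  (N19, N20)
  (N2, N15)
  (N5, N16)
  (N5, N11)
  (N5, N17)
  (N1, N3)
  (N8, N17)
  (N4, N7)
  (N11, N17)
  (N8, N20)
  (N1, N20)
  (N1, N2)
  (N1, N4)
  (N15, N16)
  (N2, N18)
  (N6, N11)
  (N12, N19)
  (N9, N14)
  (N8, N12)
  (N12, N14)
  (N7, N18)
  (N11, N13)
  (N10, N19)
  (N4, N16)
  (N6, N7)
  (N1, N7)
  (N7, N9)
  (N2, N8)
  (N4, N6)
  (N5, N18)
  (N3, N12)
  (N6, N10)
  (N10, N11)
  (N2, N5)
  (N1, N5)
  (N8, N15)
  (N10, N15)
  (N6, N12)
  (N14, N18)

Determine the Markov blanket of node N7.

Pa(N7) = {N1, N4, N6}.
Children of N7: N8, N9, N18.
For each child, the remaining parents (spouses of N7):
  N8's other parents are N2, N6.
  N9's other parents are N3, N5, N6.
  N18's other parents are N2, N5, N6, N14.
MB(N7) = {N1, N2, N3, N4, N5, N6, N8, N9, N14, N18}.

{N1, N2, N3, N4, N5, N6, N8, N9, N14, N18}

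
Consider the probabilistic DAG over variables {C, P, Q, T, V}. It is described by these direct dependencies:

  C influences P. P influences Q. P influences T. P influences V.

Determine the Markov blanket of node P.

{C, Q, T, V}

The Markov blanket of a node is its parents, its children, and the other parents of its children.
P has parent C.
Children of P: Q, T, V.
For each child, the remaining parents (spouses of P):
  Q: —
  T: —
  V: —
So the Markov blanket of P is {C, Q, T, V}.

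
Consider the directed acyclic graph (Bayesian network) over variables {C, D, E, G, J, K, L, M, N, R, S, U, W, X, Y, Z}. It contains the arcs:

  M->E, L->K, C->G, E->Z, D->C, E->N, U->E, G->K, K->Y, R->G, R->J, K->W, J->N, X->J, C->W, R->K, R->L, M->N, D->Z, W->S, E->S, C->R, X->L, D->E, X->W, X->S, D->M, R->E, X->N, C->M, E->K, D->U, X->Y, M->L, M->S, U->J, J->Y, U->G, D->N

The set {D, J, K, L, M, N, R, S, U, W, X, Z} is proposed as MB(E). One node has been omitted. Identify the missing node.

G

By definition, MB(E) is built from E's parents, E's children, and the co-parents of E.
Parents of E: D, M, R, U.
E's children: K, N, S, Z.
Other parents of E's children:
  N also has parents D, J, M, X.
  K's other parents are G, L, R.
  parents(Z) \ {E} = {D}.
  parents(S) \ {E} = {M, W, X}.
MB(E) = {D, G, J, K, L, M, N, R, S, U, W, X, Z}.
Comparing with the claimed set, G is missing.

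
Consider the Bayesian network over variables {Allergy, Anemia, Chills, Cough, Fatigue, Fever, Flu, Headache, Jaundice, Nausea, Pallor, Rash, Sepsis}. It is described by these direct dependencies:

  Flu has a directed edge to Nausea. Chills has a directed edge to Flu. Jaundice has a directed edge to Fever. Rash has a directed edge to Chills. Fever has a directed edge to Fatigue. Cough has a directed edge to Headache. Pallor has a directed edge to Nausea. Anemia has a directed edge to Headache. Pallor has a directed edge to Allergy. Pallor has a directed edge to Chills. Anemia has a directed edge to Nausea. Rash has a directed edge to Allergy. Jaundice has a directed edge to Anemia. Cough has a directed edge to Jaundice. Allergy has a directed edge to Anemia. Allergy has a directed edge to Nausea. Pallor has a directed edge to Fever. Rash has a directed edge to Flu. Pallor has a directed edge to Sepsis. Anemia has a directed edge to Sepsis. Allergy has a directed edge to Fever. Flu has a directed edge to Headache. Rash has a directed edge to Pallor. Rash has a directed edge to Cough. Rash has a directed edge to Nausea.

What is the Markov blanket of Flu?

{Allergy, Anemia, Chills, Cough, Headache, Nausea, Pallor, Rash}

Flu's parents: Chills, Rash.
Flu's children: Headache, Nausea.
For each child, the remaining parents (spouses of Flu):
  Nausea: Allergy, Anemia, Pallor, Rash
  Headache: Anemia, Cough
Taking the union gives {Allergy, Anemia, Chills, Cough, Headache, Nausea, Pallor, Rash}.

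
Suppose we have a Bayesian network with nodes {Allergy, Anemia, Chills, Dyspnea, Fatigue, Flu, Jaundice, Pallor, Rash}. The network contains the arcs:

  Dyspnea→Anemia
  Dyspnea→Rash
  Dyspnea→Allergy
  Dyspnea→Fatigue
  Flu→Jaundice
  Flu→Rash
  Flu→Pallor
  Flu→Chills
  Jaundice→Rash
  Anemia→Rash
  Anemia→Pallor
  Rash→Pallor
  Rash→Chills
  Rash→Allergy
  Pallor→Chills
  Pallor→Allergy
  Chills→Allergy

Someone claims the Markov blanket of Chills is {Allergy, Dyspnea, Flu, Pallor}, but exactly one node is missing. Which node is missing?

Rash

Recall MB(v) = parents ∪ children ∪ spouses, where spouses are the other parents of v's children.
Ch(Chills) = {Allergy}.
Parents of Chills: Flu, Pallor, Rash.
Other parents of Chills's children:
  Allergy also has parents Dyspnea, Pallor, Rash.
MB(Chills) = {Allergy, Dyspnea, Flu, Pallor, Rash}.
Comparing with the claimed set, Rash is missing.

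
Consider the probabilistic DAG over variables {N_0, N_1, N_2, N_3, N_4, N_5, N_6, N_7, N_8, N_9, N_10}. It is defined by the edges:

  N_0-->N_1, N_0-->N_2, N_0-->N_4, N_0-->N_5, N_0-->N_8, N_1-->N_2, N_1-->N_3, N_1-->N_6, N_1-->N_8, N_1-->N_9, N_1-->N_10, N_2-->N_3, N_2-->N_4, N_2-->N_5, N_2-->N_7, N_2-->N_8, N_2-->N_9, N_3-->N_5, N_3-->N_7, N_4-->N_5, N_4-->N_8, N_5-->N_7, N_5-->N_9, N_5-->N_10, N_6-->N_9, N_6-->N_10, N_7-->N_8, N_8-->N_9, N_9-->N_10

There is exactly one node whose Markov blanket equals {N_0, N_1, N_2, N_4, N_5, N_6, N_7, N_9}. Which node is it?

N_8

The target node must have every member of {N_0, N_1, N_2, N_4, N_5, N_6, N_7, N_9} as a parent, child, or co-parent, and no others.
Parents of N_8: N_0, N_1, N_2, N_4, N_7; children: N_9; co-parents: N_1, N_2, N_5, N_6.
These exactly cover the given set, so the node is N_8.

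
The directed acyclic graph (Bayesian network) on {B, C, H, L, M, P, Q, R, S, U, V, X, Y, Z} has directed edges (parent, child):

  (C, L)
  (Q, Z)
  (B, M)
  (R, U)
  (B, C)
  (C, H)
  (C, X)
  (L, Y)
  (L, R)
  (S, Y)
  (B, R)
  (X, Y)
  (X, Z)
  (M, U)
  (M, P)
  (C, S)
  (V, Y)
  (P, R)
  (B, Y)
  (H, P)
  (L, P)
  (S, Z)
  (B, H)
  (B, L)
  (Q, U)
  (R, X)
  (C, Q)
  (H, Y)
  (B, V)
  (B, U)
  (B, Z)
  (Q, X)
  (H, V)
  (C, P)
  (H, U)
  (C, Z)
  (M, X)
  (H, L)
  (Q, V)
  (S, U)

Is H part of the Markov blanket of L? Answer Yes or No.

Yes

H is a parent of L.
So H ∈ MB(L).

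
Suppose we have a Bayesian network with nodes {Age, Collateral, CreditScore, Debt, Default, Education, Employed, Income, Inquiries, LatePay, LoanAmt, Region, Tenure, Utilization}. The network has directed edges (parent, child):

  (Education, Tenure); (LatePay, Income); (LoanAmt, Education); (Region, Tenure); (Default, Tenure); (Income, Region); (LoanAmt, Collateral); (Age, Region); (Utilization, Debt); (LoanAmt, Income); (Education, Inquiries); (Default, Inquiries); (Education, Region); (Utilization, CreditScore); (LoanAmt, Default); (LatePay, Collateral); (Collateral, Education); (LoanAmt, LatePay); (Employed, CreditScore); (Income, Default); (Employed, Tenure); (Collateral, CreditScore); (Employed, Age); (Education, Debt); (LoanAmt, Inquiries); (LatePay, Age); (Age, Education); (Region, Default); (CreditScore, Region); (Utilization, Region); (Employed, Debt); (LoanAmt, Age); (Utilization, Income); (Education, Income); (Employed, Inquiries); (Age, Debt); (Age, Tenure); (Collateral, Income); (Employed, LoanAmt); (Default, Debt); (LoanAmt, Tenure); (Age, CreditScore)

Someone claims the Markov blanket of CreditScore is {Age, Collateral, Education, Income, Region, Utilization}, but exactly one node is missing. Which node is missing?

Employed

By definition, MB(CreditScore) is built from CreditScore's parents, CreditScore's children, and the co-parents of CreditScore.
Pa(CreditScore) = {Age, Collateral, Employed, Utilization}.
Ch(CreditScore) = {Region}.
Parents of each child, excluding CreditScore:
  Region: Age, Education, Income, Utilization
MB(CreditScore) = {Age, Collateral, Education, Employed, Income, Region, Utilization}.
Comparing with the claimed set, Employed is missing.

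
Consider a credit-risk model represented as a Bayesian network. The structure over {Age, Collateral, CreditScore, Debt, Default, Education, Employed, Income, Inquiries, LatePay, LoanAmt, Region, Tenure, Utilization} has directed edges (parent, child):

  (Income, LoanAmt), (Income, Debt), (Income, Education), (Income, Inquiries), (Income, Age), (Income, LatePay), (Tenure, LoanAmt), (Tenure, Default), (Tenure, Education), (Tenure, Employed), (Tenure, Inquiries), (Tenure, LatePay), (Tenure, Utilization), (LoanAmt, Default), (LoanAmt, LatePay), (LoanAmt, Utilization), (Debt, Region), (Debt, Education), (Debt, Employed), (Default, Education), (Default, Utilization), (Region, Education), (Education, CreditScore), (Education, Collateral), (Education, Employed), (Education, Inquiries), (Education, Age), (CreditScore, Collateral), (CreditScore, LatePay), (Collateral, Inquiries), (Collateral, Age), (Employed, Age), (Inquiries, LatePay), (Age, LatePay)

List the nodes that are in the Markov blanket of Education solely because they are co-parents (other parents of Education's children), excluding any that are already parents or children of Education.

{}

Children of Education: Age, Collateral, CreditScore, Employed, Inquiries.
  CreditScore: no additional parents.
  Collateral's other parent is CreditScore.
  Employed also has parents Debt, Tenure.
  parents(Inquiries) \ {Education} = {Collateral, Income, Tenure}.
  parents(Age) \ {Education} = {Collateral, Employed, Income}.
Excluding nodes already adjacent to Education (Age, Collateral, CreditScore, Debt, Default, Employed, Income, Inquiries, Region, Tenure), the co-parent-only contribution is {}.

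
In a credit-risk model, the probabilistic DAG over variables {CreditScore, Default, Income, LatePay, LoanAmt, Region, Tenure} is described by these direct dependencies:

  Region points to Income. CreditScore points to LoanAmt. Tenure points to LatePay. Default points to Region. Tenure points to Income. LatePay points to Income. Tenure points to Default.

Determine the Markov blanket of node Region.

{Default, Income, LatePay, Tenure}

By definition, MB(Region) is built from Region's parents, Region's children, and the co-parents of Region.
Region's children: Income.
Region has parent Default.
For each child, the remaining parents (spouses of Region):
  Income's other parents are LatePay, Tenure.
Taking the union gives {Default, Income, LatePay, Tenure}.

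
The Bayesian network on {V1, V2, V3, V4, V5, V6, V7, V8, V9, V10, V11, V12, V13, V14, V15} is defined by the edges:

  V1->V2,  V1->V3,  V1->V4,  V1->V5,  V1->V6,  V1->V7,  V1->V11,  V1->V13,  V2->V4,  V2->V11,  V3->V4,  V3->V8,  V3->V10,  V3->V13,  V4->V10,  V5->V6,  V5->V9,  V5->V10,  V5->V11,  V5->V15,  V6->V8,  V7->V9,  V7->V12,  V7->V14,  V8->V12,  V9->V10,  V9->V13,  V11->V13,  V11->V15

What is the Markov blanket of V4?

Parents of V4: V1, V2, V3.
Ch(V4) = {V10}.
Other parents of V4's children:
  V10 also has parents V3, V5, V9.
MB(V4) = {V1, V2, V3, V5, V9, V10}.

{V1, V2, V3, V5, V9, V10}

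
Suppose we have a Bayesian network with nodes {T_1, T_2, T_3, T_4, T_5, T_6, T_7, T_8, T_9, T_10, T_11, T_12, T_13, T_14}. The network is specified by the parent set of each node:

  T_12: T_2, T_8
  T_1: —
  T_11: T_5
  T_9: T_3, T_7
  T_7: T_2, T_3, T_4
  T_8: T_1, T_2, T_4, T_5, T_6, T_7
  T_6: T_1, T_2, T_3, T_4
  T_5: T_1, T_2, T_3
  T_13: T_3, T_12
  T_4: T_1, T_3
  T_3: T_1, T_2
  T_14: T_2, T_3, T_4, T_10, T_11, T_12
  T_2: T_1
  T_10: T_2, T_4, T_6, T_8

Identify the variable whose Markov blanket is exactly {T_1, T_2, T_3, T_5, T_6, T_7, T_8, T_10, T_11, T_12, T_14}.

The target node must have every member of {T_1, T_2, T_3, T_5, T_6, T_7, T_8, T_10, T_11, T_12, T_14} as a parent, child, or co-parent, and no others.
Parents of T_4: T_1, T_3; children: T_6, T_7, T_8, T_10, T_14; co-parents: T_1, T_2, T_3, T_5, T_6, T_7, T_8, T_10, T_11, T_12.
These exactly cover the given set, so the node is T_4.

T_4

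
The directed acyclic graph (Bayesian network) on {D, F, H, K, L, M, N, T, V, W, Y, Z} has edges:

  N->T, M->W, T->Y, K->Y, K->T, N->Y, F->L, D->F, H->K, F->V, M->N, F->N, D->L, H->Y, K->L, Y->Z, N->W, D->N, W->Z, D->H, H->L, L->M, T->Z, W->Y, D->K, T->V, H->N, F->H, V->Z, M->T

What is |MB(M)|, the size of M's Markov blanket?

8

Recall MB(v) = parents ∪ children ∪ spouses, where spouses are the other parents of v's children.
M's children: N, T, W.
Parents of M: L.
Co-parents of M (other parents of its children):
  N: D, F, H
  T: K, N
  W: N
MB(M) = {D, F, H, K, L, N, T, W}, which has 8 nodes.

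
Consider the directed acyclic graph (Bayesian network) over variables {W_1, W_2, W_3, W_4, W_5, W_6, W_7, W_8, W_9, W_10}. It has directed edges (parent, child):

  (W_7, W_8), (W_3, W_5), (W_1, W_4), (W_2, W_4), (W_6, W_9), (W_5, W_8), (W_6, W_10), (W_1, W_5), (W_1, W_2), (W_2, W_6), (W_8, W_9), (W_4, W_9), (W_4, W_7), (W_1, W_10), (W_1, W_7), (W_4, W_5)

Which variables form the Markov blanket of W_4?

W_4 has parents W_1, W_2.
Ch(W_4) = {W_5, W_7, W_9}.
Co-parents of W_4 (other parents of its children):
  parents(W_5) \ {W_4} = {W_1, W_3}.
  W_7's other parent is W_1.
  W_9 also has parents W_6, W_8.
MB(W_4) = {W_1, W_2, W_3, W_5, W_6, W_7, W_8, W_9}.

{W_1, W_2, W_3, W_5, W_6, W_7, W_8, W_9}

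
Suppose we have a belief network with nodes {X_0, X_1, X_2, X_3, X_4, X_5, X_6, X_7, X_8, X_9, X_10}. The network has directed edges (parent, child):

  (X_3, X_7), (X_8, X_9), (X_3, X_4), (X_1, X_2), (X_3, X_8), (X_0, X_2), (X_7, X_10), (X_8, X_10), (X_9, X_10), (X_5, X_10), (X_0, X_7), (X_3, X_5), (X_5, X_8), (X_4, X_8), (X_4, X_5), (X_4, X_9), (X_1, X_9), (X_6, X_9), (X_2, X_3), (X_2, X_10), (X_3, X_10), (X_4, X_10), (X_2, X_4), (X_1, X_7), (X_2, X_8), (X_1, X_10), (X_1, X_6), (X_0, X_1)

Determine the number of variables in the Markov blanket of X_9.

9

Parents of X_9: X_1, X_4, X_6, X_8.
X_9 has child X_10.
Other parents of X_9's children:
  X_10: X_1, X_2, X_3, X_4, X_5, X_7, X_8
MB(X_9) = {X_1, X_2, X_3, X_4, X_5, X_6, X_7, X_8, X_10}, which has 9 nodes.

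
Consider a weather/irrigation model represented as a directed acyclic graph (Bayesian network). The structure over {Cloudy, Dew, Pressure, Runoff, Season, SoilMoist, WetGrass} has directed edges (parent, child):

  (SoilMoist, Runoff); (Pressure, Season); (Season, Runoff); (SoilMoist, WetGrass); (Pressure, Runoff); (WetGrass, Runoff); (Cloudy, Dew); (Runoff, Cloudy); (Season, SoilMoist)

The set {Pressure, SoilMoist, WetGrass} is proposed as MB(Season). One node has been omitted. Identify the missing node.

Season has parent Pressure.
Season has children Runoff, SoilMoist.
Co-parents of Season (other parents of its children):
  SoilMoist has no other parent.
  Runoff also has parents Pressure, SoilMoist, WetGrass.
MB(Season) = {Pressure, Runoff, SoilMoist, WetGrass}.
Comparing with the claimed set, Runoff is missing.

Runoff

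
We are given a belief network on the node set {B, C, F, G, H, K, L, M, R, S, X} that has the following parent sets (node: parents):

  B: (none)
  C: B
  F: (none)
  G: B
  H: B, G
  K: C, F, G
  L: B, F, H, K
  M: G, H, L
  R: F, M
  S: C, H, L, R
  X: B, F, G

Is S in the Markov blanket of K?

By definition, MB(K) is built from K's parents, K's children, and the co-parents of K.
Pa(K) = {C, F, G}.
Children of K: L.
Other parents of K's children:
  L also has parents B, F, H.
MB(K) = {B, C, F, G, H, L}; S is not in this set.

No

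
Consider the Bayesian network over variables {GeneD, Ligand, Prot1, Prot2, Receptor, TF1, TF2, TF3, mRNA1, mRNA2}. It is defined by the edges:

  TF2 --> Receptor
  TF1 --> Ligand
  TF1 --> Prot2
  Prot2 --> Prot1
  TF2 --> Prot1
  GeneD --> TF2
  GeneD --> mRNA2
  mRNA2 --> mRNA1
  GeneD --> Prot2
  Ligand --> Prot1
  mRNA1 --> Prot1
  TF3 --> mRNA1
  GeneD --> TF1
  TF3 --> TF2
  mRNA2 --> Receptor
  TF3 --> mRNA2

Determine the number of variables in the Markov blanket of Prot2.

Recall MB(v) = parents ∪ children ∪ spouses, where spouses are the other parents of v's children.
Parents of Prot2: GeneD, TF1.
Prot2's children: Prot1.
Co-parents of Prot2 (other parents of its children):
  Prot1: Ligand, TF2, mRNA1
MB(Prot2) = {GeneD, Ligand, Prot1, TF1, TF2, mRNA1}, which has 6 nodes.

6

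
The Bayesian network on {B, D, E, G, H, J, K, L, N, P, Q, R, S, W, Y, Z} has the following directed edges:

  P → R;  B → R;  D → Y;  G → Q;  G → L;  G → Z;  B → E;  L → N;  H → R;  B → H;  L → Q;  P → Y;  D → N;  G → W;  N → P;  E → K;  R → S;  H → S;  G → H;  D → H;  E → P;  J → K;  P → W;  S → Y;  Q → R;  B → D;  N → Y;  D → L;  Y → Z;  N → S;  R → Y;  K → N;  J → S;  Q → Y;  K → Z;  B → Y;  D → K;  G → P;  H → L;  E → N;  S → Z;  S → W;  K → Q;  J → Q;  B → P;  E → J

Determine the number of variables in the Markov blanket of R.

9

A node's Markov blanket = Pa ∪ Ch ∪ (parents of Ch other than the node itself).
R's parents: B, H, P, Q.
R has children S, Y.
Parents of each child, excluding R:
  parents(S) \ {R} = {H, J, N}.
  parents(Y) \ {R} = {B, D, N, P, Q, S}.
MB(R) = {B, D, H, J, N, P, Q, S, Y}, which has 9 nodes.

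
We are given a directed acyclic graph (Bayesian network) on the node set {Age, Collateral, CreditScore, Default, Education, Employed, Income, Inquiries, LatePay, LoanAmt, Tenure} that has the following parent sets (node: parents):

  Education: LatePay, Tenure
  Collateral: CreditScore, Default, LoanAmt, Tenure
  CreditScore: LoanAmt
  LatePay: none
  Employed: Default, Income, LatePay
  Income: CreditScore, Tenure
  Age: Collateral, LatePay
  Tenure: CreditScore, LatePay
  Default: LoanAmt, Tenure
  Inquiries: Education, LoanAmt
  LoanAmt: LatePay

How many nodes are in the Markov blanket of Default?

7

Parents of Default: LoanAmt, Tenure.
Default has children Collateral, Employed.
Other parents of Default's children:
  Collateral: CreditScore, LoanAmt, Tenure
  Employed: Income, LatePay
MB(Default) = {Collateral, CreditScore, Employed, Income, LatePay, LoanAmt, Tenure}, which has 7 nodes.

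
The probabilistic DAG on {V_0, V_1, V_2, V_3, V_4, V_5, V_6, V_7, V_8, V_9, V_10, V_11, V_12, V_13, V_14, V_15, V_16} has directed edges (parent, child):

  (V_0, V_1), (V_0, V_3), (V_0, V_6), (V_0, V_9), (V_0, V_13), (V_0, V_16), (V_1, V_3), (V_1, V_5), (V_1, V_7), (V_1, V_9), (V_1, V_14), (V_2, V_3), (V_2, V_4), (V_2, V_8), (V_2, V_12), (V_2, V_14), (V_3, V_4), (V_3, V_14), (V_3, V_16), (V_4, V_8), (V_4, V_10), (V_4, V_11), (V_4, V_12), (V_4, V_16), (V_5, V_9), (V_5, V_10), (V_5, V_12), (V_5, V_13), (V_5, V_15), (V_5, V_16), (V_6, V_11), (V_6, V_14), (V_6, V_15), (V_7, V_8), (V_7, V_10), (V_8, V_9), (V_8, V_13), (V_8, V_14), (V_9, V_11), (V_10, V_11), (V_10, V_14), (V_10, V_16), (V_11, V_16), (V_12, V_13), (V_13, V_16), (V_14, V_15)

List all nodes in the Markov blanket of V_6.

{V_0, V_1, V_2, V_3, V_4, V_5, V_8, V_9, V_10, V_11, V_14, V_15}

By definition, MB(V_6) is built from V_6's parents, V_6's children, and the co-parents of V_6.
Parents of V_6: V_0.
V_6 has children V_11, V_14, V_15.
Parents of each child, excluding V_6:
  V_11's other parents are V_4, V_9, V_10.
  V_14 also has parents V_1, V_2, V_3, V_8, V_10.
  V_15's other parents are V_5, V_14.
Taking the union gives {V_0, V_1, V_2, V_3, V_4, V_5, V_8, V_9, V_10, V_11, V_14, V_15}.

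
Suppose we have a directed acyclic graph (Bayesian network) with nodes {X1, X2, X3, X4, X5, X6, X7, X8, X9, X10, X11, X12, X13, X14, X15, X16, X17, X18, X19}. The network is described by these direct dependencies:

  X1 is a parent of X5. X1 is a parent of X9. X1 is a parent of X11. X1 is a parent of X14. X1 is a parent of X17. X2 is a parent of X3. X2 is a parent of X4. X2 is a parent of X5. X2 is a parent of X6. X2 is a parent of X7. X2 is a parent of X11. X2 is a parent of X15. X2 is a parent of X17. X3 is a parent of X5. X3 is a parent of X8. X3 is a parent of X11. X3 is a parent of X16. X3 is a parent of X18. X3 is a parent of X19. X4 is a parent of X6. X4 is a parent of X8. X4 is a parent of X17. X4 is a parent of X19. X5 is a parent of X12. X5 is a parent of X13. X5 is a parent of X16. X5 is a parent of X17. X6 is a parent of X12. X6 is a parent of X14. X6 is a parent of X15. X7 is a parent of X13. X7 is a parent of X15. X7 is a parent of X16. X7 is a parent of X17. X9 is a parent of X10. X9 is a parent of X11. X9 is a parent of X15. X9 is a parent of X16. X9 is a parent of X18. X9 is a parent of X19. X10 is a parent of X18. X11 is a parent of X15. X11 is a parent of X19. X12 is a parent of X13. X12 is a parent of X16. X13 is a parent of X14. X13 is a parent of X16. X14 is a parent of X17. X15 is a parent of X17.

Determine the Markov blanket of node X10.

A node's Markov blanket = Pa ∪ Ch ∪ (parents of Ch other than the node itself).
X10 has child X18.
Pa(X10) = {X9}.
Co-parents of X10 (other parents of its children):
  X18's other parents are X3, X9.
Union: {X9} ∪ {X18} ∪ {X3, X9} = {X3, X9, X18}.

{X3, X9, X18}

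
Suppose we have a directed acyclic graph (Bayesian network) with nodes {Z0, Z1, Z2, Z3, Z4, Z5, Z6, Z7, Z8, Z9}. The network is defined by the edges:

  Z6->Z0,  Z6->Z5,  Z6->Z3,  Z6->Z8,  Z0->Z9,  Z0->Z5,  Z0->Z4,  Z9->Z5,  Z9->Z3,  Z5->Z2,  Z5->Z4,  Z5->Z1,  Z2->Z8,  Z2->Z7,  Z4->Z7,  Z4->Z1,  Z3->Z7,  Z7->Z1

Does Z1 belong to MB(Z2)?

No

Children of Z2: Z7, Z8.
Parents of Z2: Z5.
Co-parents of Z2 (other parents of its children):
  Z8 also has parent Z6.
  parents(Z7) \ {Z2} = {Z3, Z4}.
MB(Z2) = {Z3, Z4, Z5, Z6, Z7, Z8}; Z1 is not in this set.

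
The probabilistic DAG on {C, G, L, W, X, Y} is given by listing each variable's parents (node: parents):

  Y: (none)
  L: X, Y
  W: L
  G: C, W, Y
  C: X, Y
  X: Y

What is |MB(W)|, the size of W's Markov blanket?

4

W's children: G.
W has parent L.
Parents of each child, excluding W:
  G: C, Y
MB(W) = {C, G, L, Y}, which has 4 nodes.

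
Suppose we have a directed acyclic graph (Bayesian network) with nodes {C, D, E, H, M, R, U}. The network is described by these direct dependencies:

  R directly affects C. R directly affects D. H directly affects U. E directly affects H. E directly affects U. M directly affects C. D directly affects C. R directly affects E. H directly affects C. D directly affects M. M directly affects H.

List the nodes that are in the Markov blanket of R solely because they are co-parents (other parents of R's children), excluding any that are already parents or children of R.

Children of R: C, D, E.
  D has no other parent.
  E: no additional parents.
  C's other parents are D, H, M.
Excluding nodes already adjacent to R (C, D, E), the co-parent-only contribution is {H, M}.

{H, M}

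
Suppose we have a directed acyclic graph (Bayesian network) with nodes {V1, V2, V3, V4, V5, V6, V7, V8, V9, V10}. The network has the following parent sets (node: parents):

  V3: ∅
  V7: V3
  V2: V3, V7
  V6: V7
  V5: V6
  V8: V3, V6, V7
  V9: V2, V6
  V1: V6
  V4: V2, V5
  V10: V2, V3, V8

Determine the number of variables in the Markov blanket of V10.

Pa(V10) = {V2, V3, V8}.
Ch(V10) = {}.
With no children, V10 has no spouses; the co-parent set is empty.
MB(V10) = {V2, V3, V8}, which has 3 nodes.

3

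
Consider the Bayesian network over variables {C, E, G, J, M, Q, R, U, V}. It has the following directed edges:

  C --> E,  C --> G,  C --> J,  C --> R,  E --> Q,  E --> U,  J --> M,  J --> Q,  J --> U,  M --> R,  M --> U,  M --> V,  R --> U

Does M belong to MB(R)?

M is a parent of R.
So M ∈ MB(R).

Yes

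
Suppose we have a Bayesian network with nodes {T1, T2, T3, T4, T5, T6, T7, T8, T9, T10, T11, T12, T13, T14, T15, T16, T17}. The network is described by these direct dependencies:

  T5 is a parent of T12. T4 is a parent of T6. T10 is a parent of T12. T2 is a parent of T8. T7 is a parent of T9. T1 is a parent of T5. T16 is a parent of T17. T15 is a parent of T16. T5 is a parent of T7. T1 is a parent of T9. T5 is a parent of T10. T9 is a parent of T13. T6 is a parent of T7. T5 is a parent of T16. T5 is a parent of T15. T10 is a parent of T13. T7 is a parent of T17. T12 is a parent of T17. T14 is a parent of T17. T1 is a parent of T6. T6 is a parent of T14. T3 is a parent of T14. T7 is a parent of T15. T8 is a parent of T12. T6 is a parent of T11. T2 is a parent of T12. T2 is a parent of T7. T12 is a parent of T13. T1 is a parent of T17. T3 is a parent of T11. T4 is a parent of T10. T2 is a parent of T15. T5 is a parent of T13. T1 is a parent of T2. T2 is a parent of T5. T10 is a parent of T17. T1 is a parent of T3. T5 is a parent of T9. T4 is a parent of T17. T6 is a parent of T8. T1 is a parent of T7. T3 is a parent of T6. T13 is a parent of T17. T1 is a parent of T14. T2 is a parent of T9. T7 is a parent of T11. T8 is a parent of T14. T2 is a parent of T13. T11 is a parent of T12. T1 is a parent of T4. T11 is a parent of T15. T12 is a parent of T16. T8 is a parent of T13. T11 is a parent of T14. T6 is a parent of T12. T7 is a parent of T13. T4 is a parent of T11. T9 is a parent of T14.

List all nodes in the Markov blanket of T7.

Pa(T7) = {T1, T2, T5, T6}.
Children of T7: T9, T11, T13, T15, T17.
Parents of each child, excluding T7:
  parents(T9) \ {T7} = {T1, T2, T5}.
  T11's other parents are T3, T4, T6.
  parents(T13) \ {T7} = {T2, T5, T8, T9, T10, T12}.
  parents(T15) \ {T7} = {T2, T5, T11}.
  parents(T17) \ {T7} = {T1, T4, T10, T12, T13, T14, T16}.
MB(T7) = {T1, T2, T3, T4, T5, T6, T8, T9, T10, T11, T12, T13, T14, T15, T16, T17}.

{T1, T2, T3, T4, T5, T6, T8, T9, T10, T11, T12, T13, T14, T15, T16, T17}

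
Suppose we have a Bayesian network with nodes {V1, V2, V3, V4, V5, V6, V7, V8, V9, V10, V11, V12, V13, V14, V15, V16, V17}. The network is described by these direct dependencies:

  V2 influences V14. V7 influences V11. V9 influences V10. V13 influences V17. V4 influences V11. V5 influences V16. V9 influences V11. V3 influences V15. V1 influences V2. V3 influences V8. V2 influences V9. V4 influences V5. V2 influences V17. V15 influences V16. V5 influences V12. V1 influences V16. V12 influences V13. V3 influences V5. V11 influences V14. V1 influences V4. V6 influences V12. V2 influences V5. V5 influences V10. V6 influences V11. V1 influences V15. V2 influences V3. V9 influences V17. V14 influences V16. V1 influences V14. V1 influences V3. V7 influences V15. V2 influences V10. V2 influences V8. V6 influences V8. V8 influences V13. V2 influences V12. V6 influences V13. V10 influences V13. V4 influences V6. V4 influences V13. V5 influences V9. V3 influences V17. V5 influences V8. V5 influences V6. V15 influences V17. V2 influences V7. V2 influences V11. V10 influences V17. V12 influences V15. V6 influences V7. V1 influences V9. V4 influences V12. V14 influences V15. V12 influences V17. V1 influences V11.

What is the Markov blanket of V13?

{V2, V3, V4, V6, V8, V9, V10, V12, V15, V17}

V13's parents: V4, V6, V8, V10, V12.
V13 has child V17.
For each child, the remaining parents (spouses of V13):
  V17: V2, V3, V9, V10, V12, V15
MB(V13) = {V2, V3, V4, V6, V8, V9, V10, V12, V15, V17}.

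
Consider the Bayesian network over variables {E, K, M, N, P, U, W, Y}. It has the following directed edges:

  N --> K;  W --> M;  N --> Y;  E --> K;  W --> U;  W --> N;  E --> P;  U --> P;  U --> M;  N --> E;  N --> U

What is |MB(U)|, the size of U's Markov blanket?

U's parents: N, W.
U has children M, P.
Co-parents of U (other parents of its children):
  parents(P) \ {U} = {E}.
  M also has parent W.
MB(U) = {E, M, N, P, W}, which has 5 nodes.

5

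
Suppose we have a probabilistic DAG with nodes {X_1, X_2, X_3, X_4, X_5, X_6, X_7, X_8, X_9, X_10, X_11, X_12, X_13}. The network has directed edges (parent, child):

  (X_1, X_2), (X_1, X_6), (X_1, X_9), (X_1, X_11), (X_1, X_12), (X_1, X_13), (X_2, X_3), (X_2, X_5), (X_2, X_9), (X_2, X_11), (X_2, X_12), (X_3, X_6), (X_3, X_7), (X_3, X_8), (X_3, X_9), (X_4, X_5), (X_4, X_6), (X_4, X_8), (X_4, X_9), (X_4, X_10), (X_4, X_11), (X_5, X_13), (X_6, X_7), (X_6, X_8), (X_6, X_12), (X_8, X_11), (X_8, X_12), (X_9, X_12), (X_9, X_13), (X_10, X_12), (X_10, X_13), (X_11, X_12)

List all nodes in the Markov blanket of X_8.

{X_1, X_2, X_3, X_4, X_6, X_9, X_10, X_11, X_12}

X_8's parents: X_3, X_4, X_6.
Children of X_8: X_11, X_12.
Other parents of X_8's children:
  X_11's other parents are X_1, X_2, X_4.
  parents(X_12) \ {X_8} = {X_1, X_2, X_6, X_9, X_10, X_11}.
Union: {X_3, X_4, X_6} ∪ {X_11, X_12} ∪ {X_1, X_2, X_4, X_6, X_9, X_10, X_11} = {X_1, X_2, X_3, X_4, X_6, X_9, X_10, X_11, X_12}.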